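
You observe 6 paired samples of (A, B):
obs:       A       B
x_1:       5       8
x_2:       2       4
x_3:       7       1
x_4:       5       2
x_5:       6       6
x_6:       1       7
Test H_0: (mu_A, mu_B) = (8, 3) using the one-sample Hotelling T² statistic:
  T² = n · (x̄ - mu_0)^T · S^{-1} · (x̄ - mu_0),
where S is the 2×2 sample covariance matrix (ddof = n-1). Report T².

Step 1 — sample mean vector:
  mean(A) = (5 + 2 + 7 + 5 + 6 + 1) / 6 = 26/6 = 4.3333
  mean(B) = (8 + 4 + 1 + 2 + 6 + 7) / 6 = 28/6 = 4.6667
  x̄ = (4.3333, 4.6667),  deviation x̄ - mu_0 = (4.3333, 4.6667) - (8, 3) = (-3.6667, 1.6667).

Step 2 — sample covariance matrix, S[i,j] = (1/(n-1)) · Σ_k (x_{k,i} - mean_i) · (x_{k,j} - mean_j), divisor n-1 = 5:
  S[A,A] = ((0.6667)·(0.6667) + (-2.3333)·(-2.3333) + (2.6667)·(2.6667) + (0.6667)·(0.6667) + (1.6667)·(1.6667) + (-3.3333)·(-3.3333)) / 5 = 27.3333/5 = 5.4667
  S[A,B] = ((0.6667)·(3.3333) + (-2.3333)·(-0.6667) + (2.6667)·(-3.6667) + (0.6667)·(-2.6667) + (1.6667)·(1.3333) + (-3.3333)·(2.3333)) / 5 = -13.3333/5 = -2.6667
  S[B,B] = ((3.3333)·(3.3333) + (-0.6667)·(-0.6667) + (-3.6667)·(-3.6667) + (-2.6667)·(-2.6667) + (1.3333)·(1.3333) + (2.3333)·(2.3333)) / 5 = 39.3333/5 = 7.8667
  S = [[5.4667, -2.6667],
 [-2.6667, 7.8667]].

Step 3 — invert S. det(S) = 5.4667·7.8667 - (-2.6667)² = 35.8933.
  S^{-1} = (1/det) · [[d, -b], [-b, a]] = [[0.2192, 0.0743],
 [0.0743, 0.1523]].

Step 4 — quadratic form (x̄ - mu_0)^T · S^{-1} · (x̄ - mu_0):
  S^{-1} · (x̄ - mu_0) = (-0.6798, -0.0186),
  (x̄ - mu_0)^T · [...] = (-3.6667)·(-0.6798) + (1.6667)·(-0.0186) = 2.4616.

Step 5 — scale by n: T² = 6 · 2.4616 = 14.7697.

T² ≈ 14.7697


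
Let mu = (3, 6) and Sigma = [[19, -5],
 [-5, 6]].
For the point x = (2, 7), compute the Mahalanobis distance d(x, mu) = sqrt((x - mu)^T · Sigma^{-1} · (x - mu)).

Step 1 — centre the observation: (x - mu) = (-1, 1).

Step 2 — invert Sigma. det(Sigma) = 19·6 - (-5)² = 89.
  Sigma^{-1} = (1/det) · [[d, -b], [-b, a]] = [[0.0674, 0.0562],
 [0.0562, 0.2135]].

Step 3 — form the quadratic (x - mu)^T · Sigma^{-1} · (x - mu):
  Sigma^{-1} · (x - mu) = (-0.0112, 0.1573).
  (x - mu)^T · [Sigma^{-1} · (x - mu)] = (-1)·(-0.0112) + (1)·(0.1573) = 0.1685.

Step 4 — take square root: d = √(0.1685) ≈ 0.4105.

d(x, mu) = √(0.1685) ≈ 0.4105


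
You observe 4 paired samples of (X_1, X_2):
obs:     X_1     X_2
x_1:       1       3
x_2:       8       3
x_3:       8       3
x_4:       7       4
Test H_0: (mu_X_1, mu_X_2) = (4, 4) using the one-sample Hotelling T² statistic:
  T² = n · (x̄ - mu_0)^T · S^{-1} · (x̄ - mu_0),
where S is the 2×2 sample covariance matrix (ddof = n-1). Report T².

Step 1 — sample mean vector:
  mean(X_1) = (1 + 8 + 8 + 7) / 4 = 24/4 = 6
  mean(X_2) = (3 + 3 + 3 + 4) / 4 = 13/4 = 3.25
  x̄ = (6, 3.25),  deviation x̄ - mu_0 = (6, 3.25) - (4, 4) = (2, -0.75).

Step 2 — sample covariance matrix, S[i,j] = (1/(n-1)) · Σ_k (x_{k,i} - mean_i) · (x_{k,j} - mean_j), divisor n-1 = 3:
  S[X_1,X_1] = ((-5)·(-5) + (2)·(2) + (2)·(2) + (1)·(1)) / 3 = 34/3 = 11.3333
  S[X_1,X_2] = ((-5)·(-0.25) + (2)·(-0.25) + (2)·(-0.25) + (1)·(0.75)) / 3 = 1/3 = 0.3333
  S[X_2,X_2] = ((-0.25)·(-0.25) + (-0.25)·(-0.25) + (-0.25)·(-0.25) + (0.75)·(0.75)) / 3 = 0.75/3 = 0.25
  S = [[11.3333, 0.3333],
 [0.3333, 0.25]].

Step 3 — invert S. det(S) = 11.3333·0.25 - (0.3333)² = 2.7222.
  S^{-1} = (1/det) · [[d, -b], [-b, a]] = [[0.0918, -0.1224],
 [-0.1224, 4.1633]].

Step 4 — quadratic form (x̄ - mu_0)^T · S^{-1} · (x̄ - mu_0):
  S^{-1} · (x̄ - mu_0) = (0.2755, -3.3673),
  (x̄ - mu_0)^T · [...] = (2)·(0.2755) + (-0.75)·(-3.3673) = 3.0765.

Step 5 — scale by n: T² = 4 · 3.0765 = 12.3061.

T² ≈ 12.3061


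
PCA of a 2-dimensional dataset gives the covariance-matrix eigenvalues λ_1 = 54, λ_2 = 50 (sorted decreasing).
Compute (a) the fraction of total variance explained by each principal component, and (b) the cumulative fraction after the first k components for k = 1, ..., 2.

Step 1 — total variance = trace(Sigma) = Σ λ_i = 54 + 50 = 104.

Step 2 — fraction explained by component i = λ_i / Σ λ:
  PC1: 54/104 = 0.5192
  PC2: 50/104 = 0.4808

Step 3 — cumulative fraction after k components = (λ_1 + ... + λ_k) / Σ λ:
  k = 1: 54/104 = 0.5192
  k = 2: (54 + 50)/104 = 104/104 = 1

Summary (fraction, with percent):

explained: PC1 0.5192 (51.92%), PC2 0.4808 (48.08%);  cumulative: 0.5192, 1


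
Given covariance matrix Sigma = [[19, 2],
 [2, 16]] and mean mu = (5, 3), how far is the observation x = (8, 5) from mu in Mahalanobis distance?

Step 1 — centre the observation: (x - mu) = (3, 2).

Step 2 — invert Sigma. det(Sigma) = 19·16 - (2)² = 300.
  Sigma^{-1} = (1/det) · [[d, -b], [-b, a]] = [[0.0533, -0.0067],
 [-0.0067, 0.0633]].

Step 3 — form the quadratic (x - mu)^T · Sigma^{-1} · (x - mu):
  Sigma^{-1} · (x - mu) = (0.1467, 0.1067).
  (x - mu)^T · [Sigma^{-1} · (x - mu)] = (3)·(0.1467) + (2)·(0.1067) = 0.6533.

Step 4 — take square root: d = √(0.6533) ≈ 0.8083.

d(x, mu) = √(0.6533) ≈ 0.8083


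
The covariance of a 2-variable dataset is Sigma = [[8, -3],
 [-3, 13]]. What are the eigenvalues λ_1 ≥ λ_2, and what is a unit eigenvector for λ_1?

Step 1 — characteristic polynomial of 2×2 Sigma:
  det(Sigma - λI) = λ² - trace · λ + det = 0.
  trace = 8 + 13 = 21, det = 8·13 - (-3)² = 95.
Step 2 — discriminant:
  Δ = trace² - 4·det = 441 - 380 = 61.
Step 3 — eigenvalues:
  λ = (trace ± √Δ)/2 = (21 ± 7.8102)/2,
  λ_1 = 14.4051,  λ_2 = 6.5949.

Step 4 — unit eigenvector for λ_1: solve (Sigma - λ_1 I)v = 0. First row:
  (8 - 14.4051)·v_x + (-3)·v_y = 0, i.e. (-6.4051)·v_x + (-3)·v_y = 0,
  so v ∝ (b, λ_1 - a) = (-3, 6.4051); multiply by -1 so the first entry is positive: u = (3, -6.4051).
  ||u|| = √((3)² + (-6.4051)²) = √(50.0256) ≈ 7.0729,
  v_1 = u/||u|| ≈ (0.4242, -0.9056) (||v_1|| = 1).

λ_1 = 14.4051,  λ_2 = 6.5949;  v_1 ≈ (0.4242, -0.9056)


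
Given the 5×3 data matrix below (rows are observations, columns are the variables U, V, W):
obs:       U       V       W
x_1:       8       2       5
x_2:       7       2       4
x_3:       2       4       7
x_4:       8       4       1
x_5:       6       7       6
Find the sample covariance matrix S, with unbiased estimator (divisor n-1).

Step 1 — column means:
  mean(U) = (8 + 7 + 2 + 8 + 6) / 5 = 31/5 = 6.2
  mean(V) = (2 + 2 + 4 + 4 + 7) / 5 = 19/5 = 3.8
  mean(W) = (5 + 4 + 7 + 1 + 6) / 5 = 23/5 = 4.6

Step 2 — sample covariance S[i,j] = (1/(n-1)) · Σ_k (x_{k,i} - mean_i) · (x_{k,j} - mean_j), with n-1 = 4.
  S[U,U] = ((1.8)·(1.8) + (0.8)·(0.8) + (-4.2)·(-4.2) + (1.8)·(1.8) + (-0.2)·(-0.2)) / 4 = 24.8/4 = 6.2
  S[U,V] = ((1.8)·(-1.8) + (0.8)·(-1.8) + (-4.2)·(0.2) + (1.8)·(0.2) + (-0.2)·(3.2)) / 4 = -5.8/4 = -1.45
  S[U,W] = ((1.8)·(0.4) + (0.8)·(-0.6) + (-4.2)·(2.4) + (1.8)·(-3.6) + (-0.2)·(1.4)) / 4 = -16.6/4 = -4.15
  S[V,V] = ((-1.8)·(-1.8) + (-1.8)·(-1.8) + (0.2)·(0.2) + (0.2)·(0.2) + (3.2)·(3.2)) / 4 = 16.8/4 = 4.2
  S[V,W] = ((-1.8)·(0.4) + (-1.8)·(-0.6) + (0.2)·(2.4) + (0.2)·(-3.6) + (3.2)·(1.4)) / 4 = 4.6/4 = 1.15
  S[W,W] = ((0.4)·(0.4) + (-0.6)·(-0.6) + (2.4)·(2.4) + (-3.6)·(-3.6) + (1.4)·(1.4)) / 4 = 21.2/4 = 5.3

S is symmetric (S[j,i] = S[i,j]). Assembling:

S = [[6.2, -1.45, -4.15],
 [-1.45, 4.2, 1.15],
 [-4.15, 1.15, 5.3]]


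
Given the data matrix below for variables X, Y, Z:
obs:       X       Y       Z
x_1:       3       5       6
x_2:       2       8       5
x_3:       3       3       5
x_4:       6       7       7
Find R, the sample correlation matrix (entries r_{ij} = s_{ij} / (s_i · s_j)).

Step 1 — column means:
  mean(X) = (3 + 2 + 3 + 6) / 4 = 14/4 = 3.5
  mean(Y) = (5 + 8 + 3 + 7) / 4 = 23/4 = 5.75
  mean(Z) = (6 + 5 + 5 + 7) / 4 = 23/4 = 5.75

Step 2 — sample variances and covariances s[i,j] = (1/(n-1)) · Σ_k (x_{k,i} - mean_i) · (x_{k,j} - mean_j), with n-1 = 3:
  s[X,X] = ((-0.5)·(-0.5) + (-1.5)·(-1.5) + (-0.5)·(-0.5) + (2.5)·(2.5)) / 3 = 9/3 = 3
  s[X,Y] = ((-0.5)·(-0.75) + (-1.5)·(2.25) + (-0.5)·(-2.75) + (2.5)·(1.25)) / 3 = 1.5/3 = 0.5
  s[X,Z] = ((-0.5)·(0.25) + (-1.5)·(-0.75) + (-0.5)·(-0.75) + (2.5)·(1.25)) / 3 = 4.5/3 = 1.5
  s[Y,Y] = ((-0.75)·(-0.75) + (2.25)·(2.25) + (-2.75)·(-2.75) + (1.25)·(1.25)) / 3 = 14.75/3 = 4.9167
  s[Y,Z] = ((-0.75)·(0.25) + (2.25)·(-0.75) + (-2.75)·(-0.75) + (1.25)·(1.25)) / 3 = 1.75/3 = 0.5833
  s[Z,Z] = ((0.25)·(0.25) + (-0.75)·(-0.75) + (-0.75)·(-0.75) + (1.25)·(1.25)) / 3 = 2.75/3 = 0.9167
  Sample standard deviations s_i = √(s[i,i]):
  s(X) = √(3) = 1.7321
  s(Y) = √(4.9167) = 2.2174
  s(Z) = √(0.9167) = 0.9574

Step 3 — r_{ij} = s_{ij} / (s_i · s_j):
  r[X,X] = 1 (diagonal).
  r[X,Y] = 0.5 / (1.7321 · 2.2174) = 0.5 / 3.8406 = 0.1302
  r[X,Z] = 1.5 / (1.7321 · 0.9574) = 1.5 / 1.6583 = 0.9045
  r[Y,Y] = 1 (diagonal).
  r[Y,Z] = 0.5833 / (2.2174 · 0.9574) = 0.5833 / 2.123 = 0.2748
  r[Z,Z] = 1 (diagonal).

R is symmetric with unit diagonal. Assembling:

R = [[1, 0.1302, 0.9045],
 [0.1302, 1, 0.2748],
 [0.9045, 0.2748, 1]]


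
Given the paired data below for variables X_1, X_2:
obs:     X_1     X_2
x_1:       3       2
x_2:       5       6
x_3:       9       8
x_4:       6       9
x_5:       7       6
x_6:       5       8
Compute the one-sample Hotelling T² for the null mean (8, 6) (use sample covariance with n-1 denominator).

Step 1 — sample mean vector:
  mean(X_1) = (3 + 5 + 9 + 6 + 7 + 5) / 6 = 35/6 = 5.8333
  mean(X_2) = (2 + 6 + 8 + 9 + 6 + 8) / 6 = 39/6 = 6.5
  x̄ = (5.8333, 6.5),  deviation x̄ - mu_0 = (5.8333, 6.5) - (8, 6) = (-2.1667, 0.5).

Step 2 — sample covariance matrix, S[i,j] = (1/(n-1)) · Σ_k (x_{k,i} - mean_i) · (x_{k,j} - mean_j), divisor n-1 = 5:
  S[X_1,X_1] = ((-2.8333)·(-2.8333) + (-0.8333)·(-0.8333) + (3.1667)·(3.1667) + (0.1667)·(0.1667) + (1.1667)·(1.1667) + (-0.8333)·(-0.8333)) / 5 = 20.8333/5 = 4.1667
  S[X_1,X_2] = ((-2.8333)·(-4.5) + (-0.8333)·(-0.5) + (3.1667)·(1.5) + (0.1667)·(2.5) + (1.1667)·(-0.5) + (-0.8333)·(1.5)) / 5 = 16.5/5 = 3.3
  S[X_2,X_2] = ((-4.5)·(-4.5) + (-0.5)·(-0.5) + (1.5)·(1.5) + (2.5)·(2.5) + (-0.5)·(-0.5) + (1.5)·(1.5)) / 5 = 31.5/5 = 6.3
  S = [[4.1667, 3.3],
 [3.3, 6.3]].

Step 3 — invert S. det(S) = 4.1667·6.3 - (3.3)² = 15.36.
  S^{-1} = (1/det) · [[d, -b], [-b, a]] = [[0.4102, -0.2148],
 [-0.2148, 0.2713]].

Step 4 — quadratic form (x̄ - mu_0)^T · S^{-1} · (x̄ - mu_0):
  S^{-1} · (x̄ - mu_0) = (-0.9961, 0.6011),
  (x̄ - mu_0)^T · [...] = (-2.1667)·(-0.9961) + (0.5)·(0.6011) = 2.4588.

Step 5 — scale by n: T² = 6 · 2.4588 = 14.7526.

T² ≈ 14.7526


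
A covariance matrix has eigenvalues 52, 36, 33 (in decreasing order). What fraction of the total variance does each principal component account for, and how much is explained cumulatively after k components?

Step 1 — total variance = trace(Sigma) = Σ λ_i = 52 + 36 + 33 = 121.

Step 2 — fraction explained by component i = λ_i / Σ λ:
  PC1: 52/121 = 0.4298
  PC2: 36/121 = 0.2975
  PC3: 33/121 = 0.2727

Step 3 — cumulative fraction after k components = (λ_1 + ... + λ_k) / Σ λ:
  k = 1: 52/121 = 0.4298
  k = 2: (52 + 36)/121 = 88/121 = 0.7273
  k = 3: (52 + 36 + 33)/121 = 121/121 = 1

Summary (fraction, with percent):

explained: PC1 0.4298 (42.98%), PC2 0.2975 (29.75%), PC3 0.2727 (27.27%);  cumulative: 0.4298, 0.7273, 1


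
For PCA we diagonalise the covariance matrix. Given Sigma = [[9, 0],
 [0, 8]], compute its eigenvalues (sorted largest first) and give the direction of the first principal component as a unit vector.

Step 1 — characteristic polynomial of 2×2 Sigma:
  det(Sigma - λI) = λ² - trace · λ + det = 0.
  trace = 9 + 8 = 17, det = 9·8 - (0)² = 72.
Step 2 — discriminant:
  Δ = trace² - 4·det = 289 - 288 = 1.
Step 3 — eigenvalues:
  λ = (trace ± √Δ)/2 = (17 ± 1)/2,
  λ_1 = 9,  λ_2 = 8.

Step 4 — unit eigenvector for λ_1: Sigma is diagonal, so its eigenvectors are the coordinate axes. λ_1 = 9 is the diagonal entry on the first coordinate axis, hence
  v_1 = (1, 0) (||v_1|| = 1).

λ_1 = 9,  λ_2 = 8;  v_1 ≈ (1, 0)


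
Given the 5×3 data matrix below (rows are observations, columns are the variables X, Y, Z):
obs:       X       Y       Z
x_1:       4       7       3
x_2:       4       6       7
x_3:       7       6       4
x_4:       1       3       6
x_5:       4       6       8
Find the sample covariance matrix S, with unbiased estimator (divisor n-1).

Step 1 — column means:
  mean(X) = (4 + 4 + 7 + 1 + 4) / 5 = 20/5 = 4
  mean(Y) = (7 + 6 + 6 + 3 + 6) / 5 = 28/5 = 5.6
  mean(Z) = (3 + 7 + 4 + 6 + 8) / 5 = 28/5 = 5.6

Step 2 — sample covariance S[i,j] = (1/(n-1)) · Σ_k (x_{k,i} - mean_i) · (x_{k,j} - mean_j), with n-1 = 4.
  S[X,X] = ((0)·(0) + (0)·(0) + (3)·(3) + (-3)·(-3) + (0)·(0)) / 4 = 18/4 = 4.5
  S[X,Y] = ((0)·(1.4) + (0)·(0.4) + (3)·(0.4) + (-3)·(-2.6) + (0)·(0.4)) / 4 = 9/4 = 2.25
  S[X,Z] = ((0)·(-2.6) + (0)·(1.4) + (3)·(-1.6) + (-3)·(0.4) + (0)·(2.4)) / 4 = -6/4 = -1.5
  S[Y,Y] = ((1.4)·(1.4) + (0.4)·(0.4) + (0.4)·(0.4) + (-2.6)·(-2.6) + (0.4)·(0.4)) / 4 = 9.2/4 = 2.3
  S[Y,Z] = ((1.4)·(-2.6) + (0.4)·(1.4) + (0.4)·(-1.6) + (-2.6)·(0.4) + (0.4)·(2.4)) / 4 = -3.8/4 = -0.95
  S[Z,Z] = ((-2.6)·(-2.6) + (1.4)·(1.4) + (-1.6)·(-1.6) + (0.4)·(0.4) + (2.4)·(2.4)) / 4 = 17.2/4 = 4.3

S is symmetric (S[j,i] = S[i,j]). Assembling:

S = [[4.5, 2.25, -1.5],
 [2.25, 2.3, -0.95],
 [-1.5, -0.95, 4.3]]


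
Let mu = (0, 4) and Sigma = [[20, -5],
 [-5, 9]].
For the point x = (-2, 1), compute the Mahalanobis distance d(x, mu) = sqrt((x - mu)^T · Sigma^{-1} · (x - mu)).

Step 1 — centre the observation: (x - mu) = (-2, -3).

Step 2 — invert Sigma. det(Sigma) = 20·9 - (-5)² = 155.
  Sigma^{-1} = (1/det) · [[d, -b], [-b, a]] = [[0.0581, 0.0323],
 [0.0323, 0.129]].

Step 3 — form the quadratic (x - mu)^T · Sigma^{-1} · (x - mu):
  Sigma^{-1} · (x - mu) = (-0.2129, -0.4516).
  (x - mu)^T · [Sigma^{-1} · (x - mu)] = (-2)·(-0.2129) + (-3)·(-0.4516) = 1.7806.

Step 4 — take square root: d = √(1.7806) ≈ 1.3344.

d(x, mu) = √(1.7806) ≈ 1.3344


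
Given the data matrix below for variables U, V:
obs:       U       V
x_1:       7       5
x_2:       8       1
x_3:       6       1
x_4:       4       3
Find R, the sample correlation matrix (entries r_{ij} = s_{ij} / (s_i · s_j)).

Step 1 — column means:
  mean(U) = (7 + 8 + 6 + 4) / 4 = 25/4 = 6.25
  mean(V) = (5 + 1 + 1 + 3) / 4 = 10/4 = 2.5

Step 2 — sample variances and covariances s[i,j] = (1/(n-1)) · Σ_k (x_{k,i} - mean_i) · (x_{k,j} - mean_j), with n-1 = 3:
  s[U,U] = ((0.75)·(0.75) + (1.75)·(1.75) + (-0.25)·(-0.25) + (-2.25)·(-2.25)) / 3 = 8.75/3 = 2.9167
  s[U,V] = ((0.75)·(2.5) + (1.75)·(-1.5) + (-0.25)·(-1.5) + (-2.25)·(0.5)) / 3 = -1.5/3 = -0.5
  s[V,V] = ((2.5)·(2.5) + (-1.5)·(-1.5) + (-1.5)·(-1.5) + (0.5)·(0.5)) / 3 = 11/3 = 3.6667
  Sample standard deviations s_i = √(s[i,i]):
  s(U) = √(2.9167) = 1.7078
  s(V) = √(3.6667) = 1.9149

Step 3 — r_{ij} = s_{ij} / (s_i · s_j):
  r[U,U] = 1 (diagonal).
  r[U,V] = -0.5 / (1.7078 · 1.9149) = -0.5 / 3.2702 = -0.1529
  r[V,V] = 1 (diagonal).

R is symmetric with unit diagonal. Assembling:

R = [[1, -0.1529],
 [-0.1529, 1]]


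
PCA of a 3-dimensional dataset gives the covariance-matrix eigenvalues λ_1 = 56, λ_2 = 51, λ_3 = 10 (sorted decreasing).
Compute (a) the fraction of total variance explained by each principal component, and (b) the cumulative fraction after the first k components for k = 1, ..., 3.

Step 1 — total variance = trace(Sigma) = Σ λ_i = 56 + 51 + 10 = 117.

Step 2 — fraction explained by component i = λ_i / Σ λ:
  PC1: 56/117 = 0.4786
  PC2: 51/117 = 0.4359
  PC3: 10/117 = 0.0855

Step 3 — cumulative fraction after k components = (λ_1 + ... + λ_k) / Σ λ:
  k = 1: 56/117 = 0.4786
  k = 2: (56 + 51)/117 = 107/117 = 0.9145
  k = 3: (56 + 51 + 10)/117 = 117/117 = 1

Summary (fraction, with percent):

explained: PC1 0.4786 (47.86%), PC2 0.4359 (43.59%), PC3 0.0855 (8.55%);  cumulative: 0.4786, 0.9145, 1


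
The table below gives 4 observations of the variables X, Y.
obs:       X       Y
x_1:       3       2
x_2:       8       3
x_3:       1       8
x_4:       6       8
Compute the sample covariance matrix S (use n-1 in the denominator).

Step 1 — column means:
  mean(X) = (3 + 8 + 1 + 6) / 4 = 18/4 = 4.5
  mean(Y) = (2 + 3 + 8 + 8) / 4 = 21/4 = 5.25

Step 2 — sample covariance S[i,j] = (1/(n-1)) · Σ_k (x_{k,i} - mean_i) · (x_{k,j} - mean_j), with n-1 = 3.
  S[X,X] = ((-1.5)·(-1.5) + (3.5)·(3.5) + (-3.5)·(-3.5) + (1.5)·(1.5)) / 3 = 29/3 = 9.6667
  S[X,Y] = ((-1.5)·(-3.25) + (3.5)·(-2.25) + (-3.5)·(2.75) + (1.5)·(2.75)) / 3 = -8.5/3 = -2.8333
  S[Y,Y] = ((-3.25)·(-3.25) + (-2.25)·(-2.25) + (2.75)·(2.75) + (2.75)·(2.75)) / 3 = 30.75/3 = 10.25

S is symmetric (S[j,i] = S[i,j]). Assembling:

S = [[9.6667, -2.8333],
 [-2.8333, 10.25]]


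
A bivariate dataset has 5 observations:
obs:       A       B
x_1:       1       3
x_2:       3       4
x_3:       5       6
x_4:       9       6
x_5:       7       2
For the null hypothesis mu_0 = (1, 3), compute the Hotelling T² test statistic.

Step 1 — sample mean vector:
  mean(A) = (1 + 3 + 5 + 9 + 7) / 5 = 25/5 = 5
  mean(B) = (3 + 4 + 6 + 6 + 2) / 5 = 21/5 = 4.2
  x̄ = (5, 4.2),  deviation x̄ - mu_0 = (5, 4.2) - (1, 3) = (4, 1.2).

Step 2 — sample covariance matrix, S[i,j] = (1/(n-1)) · Σ_k (x_{k,i} - mean_i) · (x_{k,j} - mean_j), divisor n-1 = 4:
  S[A,A] = ((-4)·(-4) + (-2)·(-2) + (0)·(0) + (4)·(4) + (2)·(2)) / 4 = 40/4 = 10
  S[A,B] = ((-4)·(-1.2) + (-2)·(-0.2) + (0)·(1.8) + (4)·(1.8) + (2)·(-2.2)) / 4 = 8/4 = 2
  S[B,B] = ((-1.2)·(-1.2) + (-0.2)·(-0.2) + (1.8)·(1.8) + (1.8)·(1.8) + (-2.2)·(-2.2)) / 4 = 12.8/4 = 3.2
  S = [[10, 2],
 [2, 3.2]].

Step 3 — invert S. det(S) = 10·3.2 - (2)² = 28.
  S^{-1} = (1/det) · [[d, -b], [-b, a]] = [[0.1143, -0.0714],
 [-0.0714, 0.3571]].

Step 4 — quadratic form (x̄ - mu_0)^T · S^{-1} · (x̄ - mu_0):
  S^{-1} · (x̄ - mu_0) = (0.3714, 0.1429),
  (x̄ - mu_0)^T · [...] = (4)·(0.3714) + (1.2)·(0.1429) = 1.6571.

Step 5 — scale by n: T² = 5 · 1.6571 = 8.2857.

T² ≈ 8.2857


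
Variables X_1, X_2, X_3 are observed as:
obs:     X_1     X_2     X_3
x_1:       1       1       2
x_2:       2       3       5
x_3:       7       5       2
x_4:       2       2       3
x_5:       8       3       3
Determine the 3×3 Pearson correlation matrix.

Step 1 — column means:
  mean(X_1) = (1 + 2 + 7 + 2 + 8) / 5 = 20/5 = 4
  mean(X_2) = (1 + 3 + 5 + 2 + 3) / 5 = 14/5 = 2.8
  mean(X_3) = (2 + 5 + 2 + 3 + 3) / 5 = 15/5 = 3

Step 2 — sample variances and covariances s[i,j] = (1/(n-1)) · Σ_k (x_{k,i} - mean_i) · (x_{k,j} - mean_j), with n-1 = 4:
  s[X_1,X_1] = ((-3)·(-3) + (-2)·(-2) + (3)·(3) + (-2)·(-2) + (4)·(4)) / 4 = 42/4 = 10.5
  s[X_1,X_2] = ((-3)·(-1.8) + (-2)·(0.2) + (3)·(2.2) + (-2)·(-0.8) + (4)·(0.2)) / 4 = 14/4 = 3.5
  s[X_1,X_3] = ((-3)·(-1) + (-2)·(2) + (3)·(-1) + (-2)·(0) + (4)·(0)) / 4 = -4/4 = -1
  s[X_2,X_2] = ((-1.8)·(-1.8) + (0.2)·(0.2) + (2.2)·(2.2) + (-0.8)·(-0.8) + (0.2)·(0.2)) / 4 = 8.8/4 = 2.2
  s[X_2,X_3] = ((-1.8)·(-1) + (0.2)·(2) + (2.2)·(-1) + (-0.8)·(0) + (0.2)·(0)) / 4 = 0/4 = 0
  s[X_3,X_3] = ((-1)·(-1) + (2)·(2) + (-1)·(-1) + (0)·(0) + (0)·(0)) / 4 = 6/4 = 1.5
  Sample standard deviations s_i = √(s[i,i]):
  s(X_1) = √(10.5) = 3.2404
  s(X_2) = √(2.2) = 1.4832
  s(X_3) = √(1.5) = 1.2247

Step 3 — r_{ij} = s_{ij} / (s_i · s_j):
  r[X_1,X_1] = 1 (diagonal).
  r[X_1,X_2] = 3.5 / (3.2404 · 1.4832) = 3.5 / 4.8062 = 0.7282
  r[X_1,X_3] = -1 / (3.2404 · 1.2247) = -1 / 3.9686 = -0.252
  r[X_2,X_2] = 1 (diagonal).
  r[X_2,X_3] = 0 / (1.4832 · 1.2247) = 0 / 1.8166 = 0
  r[X_3,X_3] = 1 (diagonal).

R is symmetric with unit diagonal. Assembling:

R = [[1, 0.7282, -0.252],
 [0.7282, 1, 0],
 [-0.252, 0, 1]]


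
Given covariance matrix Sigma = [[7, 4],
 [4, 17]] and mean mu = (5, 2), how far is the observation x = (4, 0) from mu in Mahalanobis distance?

Step 1 — centre the observation: (x - mu) = (-1, -2).

Step 2 — invert Sigma. det(Sigma) = 7·17 - (4)² = 103.
  Sigma^{-1} = (1/det) · [[d, -b], [-b, a]] = [[0.165, -0.0388],
 [-0.0388, 0.068]].

Step 3 — form the quadratic (x - mu)^T · Sigma^{-1} · (x - mu):
  Sigma^{-1} · (x - mu) = (-0.0874, -0.0971).
  (x - mu)^T · [Sigma^{-1} · (x - mu)] = (-1)·(-0.0874) + (-2)·(-0.0971) = 0.2816.

Step 4 — take square root: d = √(0.2816) ≈ 0.5306.

d(x, mu) = √(0.2816) ≈ 0.5306


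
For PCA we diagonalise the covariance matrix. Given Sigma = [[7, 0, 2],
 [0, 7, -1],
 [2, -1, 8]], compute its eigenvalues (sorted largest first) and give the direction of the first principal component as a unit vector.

Step 1 — characteristic polynomial p(λ) = det(λI - Sigma) = λ³ - tr·λ² + c_1·λ - det, where tr = trace, c_1 = sum of the principal 2×2 minors, det = det(Sigma):
  tr = 7 + 7 + 8 = 22,
  c_1 = (7·7 - (0)²) + (7·8 - (2)²) + (7·8 - (-1)²) = 49 + 52 + 55 = 156,
  det = 7·(7·8 - (-1)²) - (0)·((0)·8 - (-1)·(2)) + (2)·((0)·(-1) - 7·(2)) = 7·(55) - (0)·(2) + (2)·(-14) = 357.
  So p(λ) = λ³ - 22λ² + 156λ - 357.
Step 2 — look for an integer root (rational root theorem: any rational root is an integer divisor of 357). Testing λ = 7:
  p(7) = 343 - 1078 + 1092 - 357 = 0  ✓
  Dividing out (λ - 7): p(λ) = (λ - 7)(λ² - 15λ + 51).
Step 3 — remaining eigenvalues from the quadratic λ² - 15λ + 51 = 0:
  Δ = 15² - 4·51 = 225 - 204 = 21,  λ = (15 ± √21)/2 = (15 ± 4.5826)/2 ≈ 9.7913 or 5.2087.
  Sorted: λ_1 = 9.7913,  λ_2 = 7,  λ_3 = 5.2087  (check: sum = 22 = tr ✓).

Step 4 — unit eigenvector for λ_1 ≈ 9.7913: v spans the null space of (Sigma - λ_1 I), whose rows are
  r_1 = (-2.7913, 0, 2),  r_2 = (0, -2.7913, -1),  r_3 = (2, -1, -1.7913).
  v is orthogonal to every row, so take v ∝ r_1 × r_2 = ((0)·(-1) - (2)·(-2.7913), (2)·(0) - (-2.7913)·(-1), (-2.7913)·(-2.7913) - (0)·(0)) ≈ (5.5826, -2.7913, 7.7913).
  Let u = (5.5826, -2.7913, 7.7913).
  ||u|| = √((5.5826)² + (-2.7913)² + (7.7913)²) = √(99.6606) ≈ 9.983,  v_1 = u/||u|| ≈ (0.5592, -0.2796, 0.7805) (||v_1|| = 1).

λ_1 = 9.7913,  λ_2 = 7,  λ_3 = 5.2087;  v_1 ≈ (0.5592, -0.2796, 0.7805)


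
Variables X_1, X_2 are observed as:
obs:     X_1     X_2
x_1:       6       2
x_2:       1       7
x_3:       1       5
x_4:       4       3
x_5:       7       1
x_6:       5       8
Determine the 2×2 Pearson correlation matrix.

Step 1 — column means:
  mean(X_1) = (6 + 1 + 1 + 4 + 7 + 5) / 6 = 24/6 = 4
  mean(X_2) = (2 + 7 + 5 + 3 + 1 + 8) / 6 = 26/6 = 4.3333

Step 2 — sample variances and covariances s[i,j] = (1/(n-1)) · Σ_k (x_{k,i} - mean_i) · (x_{k,j} - mean_j), with n-1 = 5:
  s[X_1,X_1] = ((2)·(2) + (-3)·(-3) + (-3)·(-3) + (0)·(0) + (3)·(3) + (1)·(1)) / 5 = 32/5 = 6.4
  s[X_1,X_2] = ((2)·(-2.3333) + (-3)·(2.6667) + (-3)·(0.6667) + (0)·(-1.3333) + (3)·(-3.3333) + (1)·(3.6667)) / 5 = -21/5 = -4.2
  s[X_2,X_2] = ((-2.3333)·(-2.3333) + (2.6667)·(2.6667) + (0.6667)·(0.6667) + (-1.3333)·(-1.3333) + (-3.3333)·(-3.3333) + (3.6667)·(3.6667)) / 5 = 39.3333/5 = 7.8667
  Sample standard deviations s_i = √(s[i,i]):
  s(X_1) = √(6.4) = 2.5298
  s(X_2) = √(7.8667) = 2.8048

Step 3 — r_{ij} = s_{ij} / (s_i · s_j):
  r[X_1,X_1] = 1 (diagonal).
  r[X_1,X_2] = -4.2 / (2.5298 · 2.8048) = -4.2 / 7.0955 = -0.5919
  r[X_2,X_2] = 1 (diagonal).

R is symmetric with unit diagonal. Assembling:

R = [[1, -0.5919],
 [-0.5919, 1]]


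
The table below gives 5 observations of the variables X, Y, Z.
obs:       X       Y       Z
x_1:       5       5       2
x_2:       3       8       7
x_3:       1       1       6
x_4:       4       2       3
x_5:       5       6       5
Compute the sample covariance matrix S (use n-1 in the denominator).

Step 1 — column means:
  mean(X) = (5 + 3 + 1 + 4 + 5) / 5 = 18/5 = 3.6
  mean(Y) = (5 + 8 + 1 + 2 + 6) / 5 = 22/5 = 4.4
  mean(Z) = (2 + 7 + 6 + 3 + 5) / 5 = 23/5 = 4.6

Step 2 — sample covariance S[i,j] = (1/(n-1)) · Σ_k (x_{k,i} - mean_i) · (x_{k,j} - mean_j), with n-1 = 4.
  S[X,X] = ((1.4)·(1.4) + (-0.6)·(-0.6) + (-2.6)·(-2.6) + (0.4)·(0.4) + (1.4)·(1.4)) / 4 = 11.2/4 = 2.8
  S[X,Y] = ((1.4)·(0.6) + (-0.6)·(3.6) + (-2.6)·(-3.4) + (0.4)·(-2.4) + (1.4)·(1.6)) / 4 = 8.8/4 = 2.2
  S[X,Z] = ((1.4)·(-2.6) + (-0.6)·(2.4) + (-2.6)·(1.4) + (0.4)·(-1.6) + (1.4)·(0.4)) / 4 = -8.8/4 = -2.2
  S[Y,Y] = ((0.6)·(0.6) + (3.6)·(3.6) + (-3.4)·(-3.4) + (-2.4)·(-2.4) + (1.6)·(1.6)) / 4 = 33.2/4 = 8.3
  S[Y,Z] = ((0.6)·(-2.6) + (3.6)·(2.4) + (-3.4)·(1.4) + (-2.4)·(-1.6) + (1.6)·(0.4)) / 4 = 6.8/4 = 1.7
  S[Z,Z] = ((-2.6)·(-2.6) + (2.4)·(2.4) + (1.4)·(1.4) + (-1.6)·(-1.6) + (0.4)·(0.4)) / 4 = 17.2/4 = 4.3

S is symmetric (S[j,i] = S[i,j]). Assembling:

S = [[2.8, 2.2, -2.2],
 [2.2, 8.3, 1.7],
 [-2.2, 1.7, 4.3]]


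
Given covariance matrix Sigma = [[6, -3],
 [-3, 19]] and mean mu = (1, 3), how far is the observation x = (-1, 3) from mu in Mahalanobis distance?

Step 1 — centre the observation: (x - mu) = (-2, 0).

Step 2 — invert Sigma. det(Sigma) = 6·19 - (-3)² = 105.
  Sigma^{-1} = (1/det) · [[d, -b], [-b, a]] = [[0.181, 0.0286],
 [0.0286, 0.0571]].

Step 3 — form the quadratic (x - mu)^T · Sigma^{-1} · (x - mu):
  Sigma^{-1} · (x - mu) = (-0.3619, -0.0571).
  (x - mu)^T · [Sigma^{-1} · (x - mu)] = (-2)·(-0.3619) + (0)·(-0.0571) = 0.7238.

Step 4 — take square root: d = √(0.7238) ≈ 0.8508.

d(x, mu) = √(0.7238) ≈ 0.8508


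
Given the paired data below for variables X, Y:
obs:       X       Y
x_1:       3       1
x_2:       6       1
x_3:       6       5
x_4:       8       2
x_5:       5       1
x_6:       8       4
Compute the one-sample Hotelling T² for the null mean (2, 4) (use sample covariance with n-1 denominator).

Step 1 — sample mean vector:
  mean(X) = (3 + 6 + 6 + 8 + 5 + 8) / 6 = 36/6 = 6
  mean(Y) = (1 + 1 + 5 + 2 + 1 + 4) / 6 = 14/6 = 2.3333
  x̄ = (6, 2.3333),  deviation x̄ - mu_0 = (6, 2.3333) - (2, 4) = (4, -1.6667).

Step 2 — sample covariance matrix, S[i,j] = (1/(n-1)) · Σ_k (x_{k,i} - mean_i) · (x_{k,j} - mean_j), divisor n-1 = 5:
  S[X,X] = ((-3)·(-3) + (0)·(0) + (0)·(0) + (2)·(2) + (-1)·(-1) + (2)·(2)) / 5 = 18/5 = 3.6
  S[X,Y] = ((-3)·(-1.3333) + (0)·(-1.3333) + (0)·(2.6667) + (2)·(-0.3333) + (-1)·(-1.3333) + (2)·(1.6667)) / 5 = 8/5 = 1.6
  S[Y,Y] = ((-1.3333)·(-1.3333) + (-1.3333)·(-1.3333) + (2.6667)·(2.6667) + (-0.3333)·(-0.3333) + (-1.3333)·(-1.3333) + (1.6667)·(1.6667)) / 5 = 15.3333/5 = 3.0667
  S = [[3.6, 1.6],
 [1.6, 3.0667]].

Step 3 — invert S. det(S) = 3.6·3.0667 - (1.6)² = 8.48.
  S^{-1} = (1/det) · [[d, -b], [-b, a]] = [[0.3616, -0.1887],
 [-0.1887, 0.4245]].

Step 4 — quadratic form (x̄ - mu_0)^T · S^{-1} · (x̄ - mu_0):
  S^{-1} · (x̄ - mu_0) = (1.761, -1.4623),
  (x̄ - mu_0)^T · [...] = (4)·(1.761) + (-1.6667)·(-1.4623) = 9.4811.

Step 5 — scale by n: T² = 6 · 9.4811 = 56.8868.

T² ≈ 56.8868


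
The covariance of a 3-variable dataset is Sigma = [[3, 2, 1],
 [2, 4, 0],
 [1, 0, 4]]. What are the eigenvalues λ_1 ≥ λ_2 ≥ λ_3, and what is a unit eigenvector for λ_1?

Step 1 — characteristic polynomial p(λ) = det(λI - Sigma) = λ³ - tr·λ² + c_1·λ - det, where tr = trace, c_1 = sum of the principal 2×2 minors, det = det(Sigma):
  tr = 3 + 4 + 4 = 11,
  c_1 = (3·4 - (2)²) + (3·4 - (1)²) + (4·4 - (0)²) = 8 + 11 + 16 = 35,
  det = 3·(4·4 - (0)²) - (2)·((2)·4 - (0)·(1)) + (1)·((2)·(0) - 4·(1)) = 3·(16) - (2)·(8) + (1)·(-4) = 28.
  So p(λ) = λ³ - 11λ² + 35λ - 28.
Step 2 — look for an integer root (rational root theorem: any rational root is an integer divisor of 28). Testing λ = 4:
  p(4) = 64 - 176 + 140 - 28 = 0  ✓
  Dividing out (λ - 4): p(λ) = (λ - 4)(λ² - 7λ + 7).
Step 3 — remaining eigenvalues from the quadratic λ² - 7λ + 7 = 0:
  Δ = 7² - 4·7 = 49 - 28 = 21,  λ = (7 ± √21)/2 = (7 ± 4.5826)/2 ≈ 5.7913 or 1.2087.
  Sorted: λ_1 = 5.7913,  λ_2 = 4,  λ_3 = 1.2087  (check: sum = 11 = tr ✓).

Step 4 — unit eigenvector for λ_1 ≈ 5.7913: v spans the null space of (Sigma - λ_1 I), whose rows are
  r_1 = (-2.7913, 2, 1),  r_2 = (2, -1.7913, 0),  r_3 = (1, 0, -1.7913).
  v is orthogonal to every row, so take v ∝ r_1 × r_2 = ((2)·(0) - (1)·(-1.7913), (1)·(2) - (-2.7913)·(0), (-2.7913)·(-1.7913) - (2)·(2)) ≈ (1.7913, 2, 1).
  Let u = (1.7913, 2, 1).
  ||u|| = √((1.7913)² + (2)² + (1)²) = √(8.2087) ≈ 2.8651,  v_1 = u/||u|| ≈ (0.6252, 0.6981, 0.349) (||v_1|| = 1).

λ_1 = 5.7913,  λ_2 = 4,  λ_3 = 1.2087;  v_1 ≈ (0.6252, 0.6981, 0.349)


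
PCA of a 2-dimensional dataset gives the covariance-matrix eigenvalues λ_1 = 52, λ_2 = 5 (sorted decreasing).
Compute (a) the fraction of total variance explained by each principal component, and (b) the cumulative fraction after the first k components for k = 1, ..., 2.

Step 1 — total variance = trace(Sigma) = Σ λ_i = 52 + 5 = 57.

Step 2 — fraction explained by component i = λ_i / Σ λ:
  PC1: 52/57 = 0.9123
  PC2: 5/57 = 0.0877

Step 3 — cumulative fraction after k components = (λ_1 + ... + λ_k) / Σ λ:
  k = 1: 52/57 = 0.9123
  k = 2: (52 + 5)/57 = 57/57 = 1

Summary (fraction, with percent):

explained: PC1 0.9123 (91.23%), PC2 0.0877 (8.77%);  cumulative: 0.9123, 1


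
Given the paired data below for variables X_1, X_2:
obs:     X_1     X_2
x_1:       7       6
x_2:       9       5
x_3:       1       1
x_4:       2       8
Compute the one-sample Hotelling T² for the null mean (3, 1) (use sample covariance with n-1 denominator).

Step 1 — sample mean vector:
  mean(X_1) = (7 + 9 + 1 + 2) / 4 = 19/4 = 4.75
  mean(X_2) = (6 + 5 + 1 + 8) / 4 = 20/4 = 5
  x̄ = (4.75, 5),  deviation x̄ - mu_0 = (4.75, 5) - (3, 1) = (1.75, 4).

Step 2 — sample covariance matrix, S[i,j] = (1/(n-1)) · Σ_k (x_{k,i} - mean_i) · (x_{k,j} - mean_j), divisor n-1 = 3:
  S[X_1,X_1] = ((2.25)·(2.25) + (4.25)·(4.25) + (-3.75)·(-3.75) + (-2.75)·(-2.75)) / 3 = 44.75/3 = 14.9167
  S[X_1,X_2] = ((2.25)·(1) + (4.25)·(0) + (-3.75)·(-4) + (-2.75)·(3)) / 3 = 9/3 = 3
  S[X_2,X_2] = ((1)·(1) + (0)·(0) + (-4)·(-4) + (3)·(3)) / 3 = 26/3 = 8.6667
  S = [[14.9167, 3],
 [3, 8.6667]].

Step 3 — invert S. det(S) = 14.9167·8.6667 - (3)² = 120.2778.
  S^{-1} = (1/det) · [[d, -b], [-b, a]] = [[0.0721, -0.0249],
 [-0.0249, 0.124]].

Step 4 — quadratic form (x̄ - mu_0)^T · S^{-1} · (x̄ - mu_0):
  S^{-1} · (x̄ - mu_0) = (0.0263, 0.4524),
  (x̄ - mu_0)^T · [...] = (1.75)·(0.0263) + (4)·(0.4524) = 1.8558.

Step 5 — scale by n: T² = 4 · 1.8558 = 7.4231.

T² ≈ 7.4231


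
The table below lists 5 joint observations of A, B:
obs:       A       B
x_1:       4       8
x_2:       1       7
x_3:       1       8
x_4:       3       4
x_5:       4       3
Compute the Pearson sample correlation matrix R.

Step 1 — column means:
  mean(A) = (4 + 1 + 1 + 3 + 4) / 5 = 13/5 = 2.6
  mean(B) = (8 + 7 + 8 + 4 + 3) / 5 = 30/5 = 6

Step 2 — sample variances and covariances s[i,j] = (1/(n-1)) · Σ_k (x_{k,i} - mean_i) · (x_{k,j} - mean_j), with n-1 = 4:
  s[A,A] = ((1.4)·(1.4) + (-1.6)·(-1.6) + (-1.6)·(-1.6) + (0.4)·(0.4) + (1.4)·(1.4)) / 4 = 9.2/4 = 2.3
  s[A,B] = ((1.4)·(2) + (-1.6)·(1) + (-1.6)·(2) + (0.4)·(-2) + (1.4)·(-3)) / 4 = -7/4 = -1.75
  s[B,B] = ((2)·(2) + (1)·(1) + (2)·(2) + (-2)·(-2) + (-3)·(-3)) / 4 = 22/4 = 5.5
  Sample standard deviations s_i = √(s[i,i]):
  s(A) = √(2.3) = 1.5166
  s(B) = √(5.5) = 2.3452

Step 3 — r_{ij} = s_{ij} / (s_i · s_j):
  r[A,A] = 1 (diagonal).
  r[A,B] = -1.75 / (1.5166 · 2.3452) = -1.75 / 3.5567 = -0.492
  r[B,B] = 1 (diagonal).

R is symmetric with unit diagonal. Assembling:

R = [[1, -0.492],
 [-0.492, 1]]


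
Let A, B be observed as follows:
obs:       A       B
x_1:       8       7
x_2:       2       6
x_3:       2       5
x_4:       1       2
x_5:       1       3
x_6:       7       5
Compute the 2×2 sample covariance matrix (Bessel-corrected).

Step 1 — column means:
  mean(A) = (8 + 2 + 2 + 1 + 1 + 7) / 6 = 21/6 = 3.5
  mean(B) = (7 + 6 + 5 + 2 + 3 + 5) / 6 = 28/6 = 4.6667

Step 2 — sample covariance S[i,j] = (1/(n-1)) · Σ_k (x_{k,i} - mean_i) · (x_{k,j} - mean_j), with n-1 = 5.
  S[A,A] = ((4.5)·(4.5) + (-1.5)·(-1.5) + (-1.5)·(-1.5) + (-2.5)·(-2.5) + (-2.5)·(-2.5) + (3.5)·(3.5)) / 5 = 49.5/5 = 9.9
  S[A,B] = ((4.5)·(2.3333) + (-1.5)·(1.3333) + (-1.5)·(0.3333) + (-2.5)·(-2.6667) + (-2.5)·(-1.6667) + (3.5)·(0.3333)) / 5 = 20/5 = 4
  S[B,B] = ((2.3333)·(2.3333) + (1.3333)·(1.3333) + (0.3333)·(0.3333) + (-2.6667)·(-2.6667) + (-1.6667)·(-1.6667) + (0.3333)·(0.3333)) / 5 = 17.3333/5 = 3.4667

S is symmetric (S[j,i] = S[i,j]). Assembling:

S = [[9.9, 4],
 [4, 3.4667]]


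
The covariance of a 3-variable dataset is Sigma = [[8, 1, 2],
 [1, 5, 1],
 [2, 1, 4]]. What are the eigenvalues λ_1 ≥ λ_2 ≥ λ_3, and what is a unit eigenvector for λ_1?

Step 1 — characteristic polynomial p(λ) = det(λI - Sigma) = λ³ - tr·λ² + c_1·λ - det, where tr = trace, c_1 = sum of the principal 2×2 minors, det = det(Sigma):
  tr = 8 + 5 + 4 = 17,
  c_1 = (8·5 - (1)²) + (8·4 - (2)²) + (5·4 - (1)²) = 39 + 28 + 19 = 86,
  det = 8·(5·4 - (1)²) - (1)·((1)·4 - (1)·(2)) + (2)·((1)·(1) - 5·(2)) = 8·(19) - (1)·(2) + (2)·(-9) = 132.
  So p(λ) = λ³ - 17λ² + 86λ - 132.
Step 2 — look for an integer root (rational root theorem: any rational root is an integer divisor of 132). Testing λ = 3:
  p(3) = 27 - 153 + 258 - 132 = 0  ✓
  Dividing out (λ - 3): p(λ) = (λ - 3)(λ² - 14λ + 44).
Step 3 — remaining eigenvalues from the quadratic λ² - 14λ + 44 = 0:
  Δ = 14² - 4·44 = 196 - 176 = 20,  λ = (14 ± √20)/2 = (14 ± 4.4721)/2 ≈ 9.2361 or 4.7639.
  Sorted: λ_1 = 9.2361,  λ_2 = 4.7639,  λ_3 = 3  (check: sum = 17 = tr ✓).

Step 4 — unit eigenvector for λ_1 ≈ 9.2361: v spans the null space of (Sigma - λ_1 I), whose rows are
  r_1 = (-1.2361, 1, 2),  r_2 = (1, -4.2361, 1),  r_3 = (2, 1, -5.2361).
  v is orthogonal to every row, so take v ∝ r_1 × r_2 = ((1)·(1) - (2)·(-4.2361), (2)·(1) - (-1.2361)·(1), (-1.2361)·(-4.2361) - (1)·(1)) ≈ (9.4721, 3.2361, 4.2361).
  Let u = (9.4721, 3.2361, 4.2361).
  ||u|| = √((9.4721)² + (3.2361)² + (4.2361)²) = √(118.1378) ≈ 10.8691,  v_1 = u/||u|| ≈ (0.8715, 0.2977, 0.3897) (||v_1|| = 1).

λ_1 = 9.2361,  λ_2 = 4.7639,  λ_3 = 3;  v_1 ≈ (0.8715, 0.2977, 0.3897)


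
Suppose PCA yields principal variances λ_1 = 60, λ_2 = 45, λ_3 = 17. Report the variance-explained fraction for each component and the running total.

Step 1 — total variance = trace(Sigma) = Σ λ_i = 60 + 45 + 17 = 122.

Step 2 — fraction explained by component i = λ_i / Σ λ:
  PC1: 60/122 = 0.4918
  PC2: 45/122 = 0.3689
  PC3: 17/122 = 0.1393

Step 3 — cumulative fraction after k components = (λ_1 + ... + λ_k) / Σ λ:
  k = 1: 60/122 = 0.4918
  k = 2: (60 + 45)/122 = 105/122 = 0.8607
  k = 3: (60 + 45 + 17)/122 = 122/122 = 1

Summary (fraction, with percent):

explained: PC1 0.4918 (49.18%), PC2 0.3689 (36.89%), PC3 0.1393 (13.93%);  cumulative: 0.4918, 0.8607, 1


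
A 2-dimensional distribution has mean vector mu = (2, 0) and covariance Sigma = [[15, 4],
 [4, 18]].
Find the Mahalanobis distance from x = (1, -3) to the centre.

Step 1 — centre the observation: (x - mu) = (-1, -3).

Step 2 — invert Sigma. det(Sigma) = 15·18 - (4)² = 254.
  Sigma^{-1} = (1/det) · [[d, -b], [-b, a]] = [[0.0709, -0.0157],
 [-0.0157, 0.0591]].

Step 3 — form the quadratic (x - mu)^T · Sigma^{-1} · (x - mu):
  Sigma^{-1} · (x - mu) = (-0.0236, -0.1614).
  (x - mu)^T · [Sigma^{-1} · (x - mu)] = (-1)·(-0.0236) + (-3)·(-0.1614) = 0.5079.

Step 4 — take square root: d = √(0.5079) ≈ 0.7127.

d(x, mu) = √(0.5079) ≈ 0.7127


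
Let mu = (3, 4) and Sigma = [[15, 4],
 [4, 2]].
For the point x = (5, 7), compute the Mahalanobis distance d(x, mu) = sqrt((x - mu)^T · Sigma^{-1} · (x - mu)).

Step 1 — centre the observation: (x - mu) = (2, 3).

Step 2 — invert Sigma. det(Sigma) = 15·2 - (4)² = 14.
  Sigma^{-1} = (1/det) · [[d, -b], [-b, a]] = [[0.1429, -0.2857],
 [-0.2857, 1.0714]].

Step 3 — form the quadratic (x - mu)^T · Sigma^{-1} · (x - mu):
  Sigma^{-1} · (x - mu) = (-0.5714, 2.6429).
  (x - mu)^T · [Sigma^{-1} · (x - mu)] = (2)·(-0.5714) + (3)·(2.6429) = 6.7857.

Step 4 — take square root: d = √(6.7857) ≈ 2.6049.

d(x, mu) = √(6.7857) ≈ 2.6049


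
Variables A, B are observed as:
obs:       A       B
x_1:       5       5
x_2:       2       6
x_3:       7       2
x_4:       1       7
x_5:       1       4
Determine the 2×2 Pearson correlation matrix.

Step 1 — column means:
  mean(A) = (5 + 2 + 7 + 1 + 1) / 5 = 16/5 = 3.2
  mean(B) = (5 + 6 + 2 + 7 + 4) / 5 = 24/5 = 4.8

Step 2 — sample variances and covariances s[i,j] = (1/(n-1)) · Σ_k (x_{k,i} - mean_i) · (x_{k,j} - mean_j), with n-1 = 4:
  s[A,A] = ((1.8)·(1.8) + (-1.2)·(-1.2) + (3.8)·(3.8) + (-2.2)·(-2.2) + (-2.2)·(-2.2)) / 4 = 28.8/4 = 7.2
  s[A,B] = ((1.8)·(0.2) + (-1.2)·(1.2) + (3.8)·(-2.8) + (-2.2)·(2.2) + (-2.2)·(-0.8)) / 4 = -14.8/4 = -3.7
  s[B,B] = ((0.2)·(0.2) + (1.2)·(1.2) + (-2.8)·(-2.8) + (2.2)·(2.2) + (-0.8)·(-0.8)) / 4 = 14.8/4 = 3.7
  Sample standard deviations s_i = √(s[i,i]):
  s(A) = √(7.2) = 2.6833
  s(B) = √(3.7) = 1.9235

Step 3 — r_{ij} = s_{ij} / (s_i · s_j):
  r[A,A] = 1 (diagonal).
  r[A,B] = -3.7 / (2.6833 · 1.9235) = -3.7 / 5.1614 = -0.7169
  r[B,B] = 1 (diagonal).

R is symmetric with unit diagonal. Assembling:

R = [[1, -0.7169],
 [-0.7169, 1]]


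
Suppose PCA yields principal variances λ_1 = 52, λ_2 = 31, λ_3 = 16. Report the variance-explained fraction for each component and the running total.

Step 1 — total variance = trace(Sigma) = Σ λ_i = 52 + 31 + 16 = 99.

Step 2 — fraction explained by component i = λ_i / Σ λ:
  PC1: 52/99 = 0.5253
  PC2: 31/99 = 0.3131
  PC3: 16/99 = 0.1616

Step 3 — cumulative fraction after k components = (λ_1 + ... + λ_k) / Σ λ:
  k = 1: 52/99 = 0.5253
  k = 2: (52 + 31)/99 = 83/99 = 0.8384
  k = 3: (52 + 31 + 16)/99 = 99/99 = 1

Summary (fraction, with percent):

explained: PC1 0.5253 (52.53%), PC2 0.3131 (31.31%), PC3 0.1616 (16.16%);  cumulative: 0.5253, 0.8384, 1


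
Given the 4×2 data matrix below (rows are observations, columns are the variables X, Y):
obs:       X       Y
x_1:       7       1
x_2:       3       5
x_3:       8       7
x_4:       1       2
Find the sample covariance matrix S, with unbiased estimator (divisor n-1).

Step 1 — column means:
  mean(X) = (7 + 3 + 8 + 1) / 4 = 19/4 = 4.75
  mean(Y) = (1 + 5 + 7 + 2) / 4 = 15/4 = 3.75

Step 2 — sample covariance S[i,j] = (1/(n-1)) · Σ_k (x_{k,i} - mean_i) · (x_{k,j} - mean_j), with n-1 = 3.
  S[X,X] = ((2.25)·(2.25) + (-1.75)·(-1.75) + (3.25)·(3.25) + (-3.75)·(-3.75)) / 3 = 32.75/3 = 10.9167
  S[X,Y] = ((2.25)·(-2.75) + (-1.75)·(1.25) + (3.25)·(3.25) + (-3.75)·(-1.75)) / 3 = 8.75/3 = 2.9167
  S[Y,Y] = ((-2.75)·(-2.75) + (1.25)·(1.25) + (3.25)·(3.25) + (-1.75)·(-1.75)) / 3 = 22.75/3 = 7.5833

S is symmetric (S[j,i] = S[i,j]). Assembling:

S = [[10.9167, 2.9167],
 [2.9167, 7.5833]]


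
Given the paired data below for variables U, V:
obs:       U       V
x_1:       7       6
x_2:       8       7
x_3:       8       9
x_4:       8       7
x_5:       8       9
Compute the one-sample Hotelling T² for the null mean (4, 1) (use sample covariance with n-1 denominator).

Step 1 — sample mean vector:
  mean(U) = (7 + 8 + 8 + 8 + 8) / 5 = 39/5 = 7.8
  mean(V) = (6 + 7 + 9 + 7 + 9) / 5 = 38/5 = 7.6
  x̄ = (7.8, 7.6),  deviation x̄ - mu_0 = (7.8, 7.6) - (4, 1) = (3.8, 6.6).

Step 2 — sample covariance matrix, S[i,j] = (1/(n-1)) · Σ_k (x_{k,i} - mean_i) · (x_{k,j} - mean_j), divisor n-1 = 4:
  S[U,U] = ((-0.8)·(-0.8) + (0.2)·(0.2) + (0.2)·(0.2) + (0.2)·(0.2) + (0.2)·(0.2)) / 4 = 0.8/4 = 0.2
  S[U,V] = ((-0.8)·(-1.6) + (0.2)·(-0.6) + (0.2)·(1.4) + (0.2)·(-0.6) + (0.2)·(1.4)) / 4 = 1.6/4 = 0.4
  S[V,V] = ((-1.6)·(-1.6) + (-0.6)·(-0.6) + (1.4)·(1.4) + (-0.6)·(-0.6) + (1.4)·(1.4)) / 4 = 7.2/4 = 1.8
  S = [[0.2, 0.4],
 [0.4, 1.8]].

Step 3 — invert S. det(S) = 0.2·1.8 - (0.4)² = 0.2.
  S^{-1} = (1/det) · [[d, -b], [-b, a]] = [[9, -2],
 [-2, 1]].

Step 4 — quadratic form (x̄ - mu_0)^T · S^{-1} · (x̄ - mu_0):
  S^{-1} · (x̄ - mu_0) = (21, -1),
  (x̄ - mu_0)^T · [...] = (3.8)·(21) + (6.6)·(-1) = 73.2.

Step 5 — scale by n: T² = 5 · 73.2 = 366.

T² ≈ 366
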